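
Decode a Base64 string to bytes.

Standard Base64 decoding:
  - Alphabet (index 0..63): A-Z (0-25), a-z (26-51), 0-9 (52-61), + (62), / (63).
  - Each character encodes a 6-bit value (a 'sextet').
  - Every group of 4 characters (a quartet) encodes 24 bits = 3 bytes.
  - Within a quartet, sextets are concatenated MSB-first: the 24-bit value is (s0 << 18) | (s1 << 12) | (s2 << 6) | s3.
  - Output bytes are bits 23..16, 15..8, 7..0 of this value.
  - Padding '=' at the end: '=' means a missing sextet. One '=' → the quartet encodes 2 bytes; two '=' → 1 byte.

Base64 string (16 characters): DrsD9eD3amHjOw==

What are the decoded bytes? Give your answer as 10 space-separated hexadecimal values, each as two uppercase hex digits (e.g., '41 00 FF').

After char 0 ('D'=3): chars_in_quartet=1 acc=0x3 bytes_emitted=0
After char 1 ('r'=43): chars_in_quartet=2 acc=0xEB bytes_emitted=0
After char 2 ('s'=44): chars_in_quartet=3 acc=0x3AEC bytes_emitted=0
After char 3 ('D'=3): chars_in_quartet=4 acc=0xEBB03 -> emit 0E BB 03, reset; bytes_emitted=3
After char 4 ('9'=61): chars_in_quartet=1 acc=0x3D bytes_emitted=3
After char 5 ('e'=30): chars_in_quartet=2 acc=0xF5E bytes_emitted=3
After char 6 ('D'=3): chars_in_quartet=3 acc=0x3D783 bytes_emitted=3
After char 7 ('3'=55): chars_in_quartet=4 acc=0xF5E0F7 -> emit F5 E0 F7, reset; bytes_emitted=6
After char 8 ('a'=26): chars_in_quartet=1 acc=0x1A bytes_emitted=6
After char 9 ('m'=38): chars_in_quartet=2 acc=0x6A6 bytes_emitted=6
After char 10 ('H'=7): chars_in_quartet=3 acc=0x1A987 bytes_emitted=6
After char 11 ('j'=35): chars_in_quartet=4 acc=0x6A61E3 -> emit 6A 61 E3, reset; bytes_emitted=9
After char 12 ('O'=14): chars_in_quartet=1 acc=0xE bytes_emitted=9
After char 13 ('w'=48): chars_in_quartet=2 acc=0x3B0 bytes_emitted=9
Padding '==': partial quartet acc=0x3B0 -> emit 3B; bytes_emitted=10

Answer: 0E BB 03 F5 E0 F7 6A 61 E3 3B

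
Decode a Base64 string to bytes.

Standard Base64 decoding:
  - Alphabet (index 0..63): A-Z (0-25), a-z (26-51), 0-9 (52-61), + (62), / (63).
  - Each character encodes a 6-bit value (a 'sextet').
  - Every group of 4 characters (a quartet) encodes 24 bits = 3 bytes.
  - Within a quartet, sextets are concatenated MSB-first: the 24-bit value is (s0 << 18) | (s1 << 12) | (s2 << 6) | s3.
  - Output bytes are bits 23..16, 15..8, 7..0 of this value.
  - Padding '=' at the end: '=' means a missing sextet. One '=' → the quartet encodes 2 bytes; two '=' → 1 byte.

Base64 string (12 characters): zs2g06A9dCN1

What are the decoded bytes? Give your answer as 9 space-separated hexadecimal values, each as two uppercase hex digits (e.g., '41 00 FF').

After char 0 ('z'=51): chars_in_quartet=1 acc=0x33 bytes_emitted=0
After char 1 ('s'=44): chars_in_quartet=2 acc=0xCEC bytes_emitted=0
After char 2 ('2'=54): chars_in_quartet=3 acc=0x33B36 bytes_emitted=0
After char 3 ('g'=32): chars_in_quartet=4 acc=0xCECDA0 -> emit CE CD A0, reset; bytes_emitted=3
After char 4 ('0'=52): chars_in_quartet=1 acc=0x34 bytes_emitted=3
After char 5 ('6'=58): chars_in_quartet=2 acc=0xD3A bytes_emitted=3
After char 6 ('A'=0): chars_in_quartet=3 acc=0x34E80 bytes_emitted=3
After char 7 ('9'=61): chars_in_quartet=4 acc=0xD3A03D -> emit D3 A0 3D, reset; bytes_emitted=6
After char 8 ('d'=29): chars_in_quartet=1 acc=0x1D bytes_emitted=6
After char 9 ('C'=2): chars_in_quartet=2 acc=0x742 bytes_emitted=6
After char 10 ('N'=13): chars_in_quartet=3 acc=0x1D08D bytes_emitted=6
After char 11 ('1'=53): chars_in_quartet=4 acc=0x742375 -> emit 74 23 75, reset; bytes_emitted=9

Answer: CE CD A0 D3 A0 3D 74 23 75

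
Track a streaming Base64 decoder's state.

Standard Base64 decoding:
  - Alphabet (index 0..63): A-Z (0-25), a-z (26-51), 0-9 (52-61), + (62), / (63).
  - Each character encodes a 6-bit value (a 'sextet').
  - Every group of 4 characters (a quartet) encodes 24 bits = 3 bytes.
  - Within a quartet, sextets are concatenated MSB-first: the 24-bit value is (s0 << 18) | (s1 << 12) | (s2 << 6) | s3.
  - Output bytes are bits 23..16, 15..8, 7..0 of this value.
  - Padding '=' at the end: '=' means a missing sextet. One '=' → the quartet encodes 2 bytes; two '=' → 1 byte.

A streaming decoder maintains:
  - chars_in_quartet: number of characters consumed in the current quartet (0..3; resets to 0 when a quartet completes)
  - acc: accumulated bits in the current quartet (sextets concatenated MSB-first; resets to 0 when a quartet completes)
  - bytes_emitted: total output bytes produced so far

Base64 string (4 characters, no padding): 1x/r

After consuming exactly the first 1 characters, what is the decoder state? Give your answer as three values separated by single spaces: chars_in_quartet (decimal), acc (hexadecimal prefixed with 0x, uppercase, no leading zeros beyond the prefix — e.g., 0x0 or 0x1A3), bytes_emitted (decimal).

After char 0 ('1'=53): chars_in_quartet=1 acc=0x35 bytes_emitted=0

Answer: 1 0x35 0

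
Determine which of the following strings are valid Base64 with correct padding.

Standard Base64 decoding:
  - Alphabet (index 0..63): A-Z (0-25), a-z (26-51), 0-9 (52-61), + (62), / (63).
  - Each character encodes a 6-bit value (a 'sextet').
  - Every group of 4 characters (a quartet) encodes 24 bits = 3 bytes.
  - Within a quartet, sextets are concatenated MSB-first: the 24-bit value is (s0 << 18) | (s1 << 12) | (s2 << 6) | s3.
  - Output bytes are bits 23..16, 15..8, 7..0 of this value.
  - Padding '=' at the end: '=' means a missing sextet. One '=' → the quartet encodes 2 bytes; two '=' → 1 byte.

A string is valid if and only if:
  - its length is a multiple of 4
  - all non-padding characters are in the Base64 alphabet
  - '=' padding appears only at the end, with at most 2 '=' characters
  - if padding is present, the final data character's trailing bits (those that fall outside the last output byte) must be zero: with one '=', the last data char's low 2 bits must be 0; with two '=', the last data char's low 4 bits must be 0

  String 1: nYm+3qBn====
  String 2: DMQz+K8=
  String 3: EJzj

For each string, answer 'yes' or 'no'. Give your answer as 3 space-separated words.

Answer: no yes yes

Derivation:
String 1: 'nYm+3qBn====' → invalid (4 pad chars (max 2))
String 2: 'DMQz+K8=' → valid
String 3: 'EJzj' → valid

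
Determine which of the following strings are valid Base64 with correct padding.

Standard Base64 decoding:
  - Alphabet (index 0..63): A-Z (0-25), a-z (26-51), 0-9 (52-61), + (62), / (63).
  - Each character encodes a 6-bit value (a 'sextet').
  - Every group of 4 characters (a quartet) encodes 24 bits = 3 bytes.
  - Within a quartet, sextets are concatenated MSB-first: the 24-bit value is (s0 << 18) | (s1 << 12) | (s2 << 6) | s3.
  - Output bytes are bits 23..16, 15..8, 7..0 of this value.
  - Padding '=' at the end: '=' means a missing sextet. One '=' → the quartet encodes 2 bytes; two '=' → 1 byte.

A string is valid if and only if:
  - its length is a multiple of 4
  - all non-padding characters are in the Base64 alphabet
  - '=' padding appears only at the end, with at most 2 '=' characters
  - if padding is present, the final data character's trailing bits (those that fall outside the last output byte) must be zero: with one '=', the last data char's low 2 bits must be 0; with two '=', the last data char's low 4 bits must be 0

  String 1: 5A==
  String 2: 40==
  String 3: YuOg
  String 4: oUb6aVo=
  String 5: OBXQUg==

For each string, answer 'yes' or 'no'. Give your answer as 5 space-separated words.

String 1: '5A==' → valid
String 2: '40==' → invalid (bad trailing bits)
String 3: 'YuOg' → valid
String 4: 'oUb6aVo=' → valid
String 5: 'OBXQUg==' → valid

Answer: yes no yes yes yes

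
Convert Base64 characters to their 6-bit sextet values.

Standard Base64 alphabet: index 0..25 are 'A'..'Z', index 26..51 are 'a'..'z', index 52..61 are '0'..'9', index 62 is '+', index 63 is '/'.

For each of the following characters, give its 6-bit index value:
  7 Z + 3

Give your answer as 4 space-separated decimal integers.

'7': 0..9 range, 52 + ord('7') − ord('0') = 59
'Z': A..Z range, ord('Z') − ord('A') = 25
'+': index 62
'3': 0..9 range, 52 + ord('3') − ord('0') = 55

Answer: 59 25 62 55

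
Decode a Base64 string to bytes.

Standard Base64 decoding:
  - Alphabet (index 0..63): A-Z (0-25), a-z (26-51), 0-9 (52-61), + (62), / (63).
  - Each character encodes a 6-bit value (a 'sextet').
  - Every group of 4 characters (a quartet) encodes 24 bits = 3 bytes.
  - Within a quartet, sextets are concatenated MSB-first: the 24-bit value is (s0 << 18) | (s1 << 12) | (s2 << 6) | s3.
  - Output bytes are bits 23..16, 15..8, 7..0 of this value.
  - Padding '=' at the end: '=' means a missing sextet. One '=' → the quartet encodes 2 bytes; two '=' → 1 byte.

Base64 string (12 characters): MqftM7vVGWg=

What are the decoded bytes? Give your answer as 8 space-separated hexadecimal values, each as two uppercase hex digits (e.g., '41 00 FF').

Answer: 32 A7 ED 33 BB D5 19 68

Derivation:
After char 0 ('M'=12): chars_in_quartet=1 acc=0xC bytes_emitted=0
After char 1 ('q'=42): chars_in_quartet=2 acc=0x32A bytes_emitted=0
After char 2 ('f'=31): chars_in_quartet=3 acc=0xCA9F bytes_emitted=0
After char 3 ('t'=45): chars_in_quartet=4 acc=0x32A7ED -> emit 32 A7 ED, reset; bytes_emitted=3
After char 4 ('M'=12): chars_in_quartet=1 acc=0xC bytes_emitted=3
After char 5 ('7'=59): chars_in_quartet=2 acc=0x33B bytes_emitted=3
After char 6 ('v'=47): chars_in_quartet=3 acc=0xCEEF bytes_emitted=3
After char 7 ('V'=21): chars_in_quartet=4 acc=0x33BBD5 -> emit 33 BB D5, reset; bytes_emitted=6
After char 8 ('G'=6): chars_in_quartet=1 acc=0x6 bytes_emitted=6
After char 9 ('W'=22): chars_in_quartet=2 acc=0x196 bytes_emitted=6
After char 10 ('g'=32): chars_in_quartet=3 acc=0x65A0 bytes_emitted=6
Padding '=': partial quartet acc=0x65A0 -> emit 19 68; bytes_emitted=8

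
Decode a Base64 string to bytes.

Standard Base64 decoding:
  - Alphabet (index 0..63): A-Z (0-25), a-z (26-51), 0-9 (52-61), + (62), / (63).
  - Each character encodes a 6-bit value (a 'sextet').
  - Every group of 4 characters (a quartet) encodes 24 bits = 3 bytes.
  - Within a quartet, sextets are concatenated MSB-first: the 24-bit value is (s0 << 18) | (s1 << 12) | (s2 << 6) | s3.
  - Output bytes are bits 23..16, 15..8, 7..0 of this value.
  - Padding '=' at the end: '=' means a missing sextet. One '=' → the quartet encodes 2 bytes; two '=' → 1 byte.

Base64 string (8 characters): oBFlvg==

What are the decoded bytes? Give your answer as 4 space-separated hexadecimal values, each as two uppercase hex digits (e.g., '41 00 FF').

After char 0 ('o'=40): chars_in_quartet=1 acc=0x28 bytes_emitted=0
After char 1 ('B'=1): chars_in_quartet=2 acc=0xA01 bytes_emitted=0
After char 2 ('F'=5): chars_in_quartet=3 acc=0x28045 bytes_emitted=0
After char 3 ('l'=37): chars_in_quartet=4 acc=0xA01165 -> emit A0 11 65, reset; bytes_emitted=3
After char 4 ('v'=47): chars_in_quartet=1 acc=0x2F bytes_emitted=3
After char 5 ('g'=32): chars_in_quartet=2 acc=0xBE0 bytes_emitted=3
Padding '==': partial quartet acc=0xBE0 -> emit BE; bytes_emitted=4

Answer: A0 11 65 BE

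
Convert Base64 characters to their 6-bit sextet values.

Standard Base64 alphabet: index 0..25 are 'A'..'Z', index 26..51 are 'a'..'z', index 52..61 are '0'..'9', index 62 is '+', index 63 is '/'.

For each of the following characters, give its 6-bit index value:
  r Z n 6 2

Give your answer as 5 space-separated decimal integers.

'r': a..z range, 26 + ord('r') − ord('a') = 43
'Z': A..Z range, ord('Z') − ord('A') = 25
'n': a..z range, 26 + ord('n') − ord('a') = 39
'6': 0..9 range, 52 + ord('6') − ord('0') = 58
'2': 0..9 range, 52 + ord('2') − ord('0') = 54

Answer: 43 25 39 58 54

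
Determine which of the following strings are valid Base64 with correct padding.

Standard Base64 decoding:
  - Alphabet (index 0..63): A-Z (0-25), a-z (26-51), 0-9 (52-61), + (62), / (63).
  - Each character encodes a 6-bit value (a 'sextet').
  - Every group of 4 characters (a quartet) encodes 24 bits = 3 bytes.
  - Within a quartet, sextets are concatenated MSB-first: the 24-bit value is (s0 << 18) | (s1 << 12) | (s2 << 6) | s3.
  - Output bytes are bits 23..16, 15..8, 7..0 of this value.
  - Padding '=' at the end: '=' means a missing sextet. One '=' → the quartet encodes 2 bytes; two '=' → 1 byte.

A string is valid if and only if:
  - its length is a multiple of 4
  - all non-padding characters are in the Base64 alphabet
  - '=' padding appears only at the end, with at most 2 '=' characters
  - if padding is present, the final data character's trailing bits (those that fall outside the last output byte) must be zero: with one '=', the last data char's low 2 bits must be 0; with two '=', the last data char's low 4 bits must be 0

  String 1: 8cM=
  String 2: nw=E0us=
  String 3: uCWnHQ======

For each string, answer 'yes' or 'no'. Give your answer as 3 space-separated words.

Answer: yes no no

Derivation:
String 1: '8cM=' → valid
String 2: 'nw=E0us=' → invalid (bad char(s): ['=']; '=' in middle)
String 3: 'uCWnHQ======' → invalid (6 pad chars (max 2))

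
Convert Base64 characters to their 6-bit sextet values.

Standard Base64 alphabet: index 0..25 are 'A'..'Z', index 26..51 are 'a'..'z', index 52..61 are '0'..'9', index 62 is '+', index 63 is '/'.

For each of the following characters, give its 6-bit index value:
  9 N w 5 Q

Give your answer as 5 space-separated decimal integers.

Answer: 61 13 48 57 16

Derivation:
'9': 0..9 range, 52 + ord('9') − ord('0') = 61
'N': A..Z range, ord('N') − ord('A') = 13
'w': a..z range, 26 + ord('w') − ord('a') = 48
'5': 0..9 range, 52 + ord('5') − ord('0') = 57
'Q': A..Z range, ord('Q') − ord('A') = 16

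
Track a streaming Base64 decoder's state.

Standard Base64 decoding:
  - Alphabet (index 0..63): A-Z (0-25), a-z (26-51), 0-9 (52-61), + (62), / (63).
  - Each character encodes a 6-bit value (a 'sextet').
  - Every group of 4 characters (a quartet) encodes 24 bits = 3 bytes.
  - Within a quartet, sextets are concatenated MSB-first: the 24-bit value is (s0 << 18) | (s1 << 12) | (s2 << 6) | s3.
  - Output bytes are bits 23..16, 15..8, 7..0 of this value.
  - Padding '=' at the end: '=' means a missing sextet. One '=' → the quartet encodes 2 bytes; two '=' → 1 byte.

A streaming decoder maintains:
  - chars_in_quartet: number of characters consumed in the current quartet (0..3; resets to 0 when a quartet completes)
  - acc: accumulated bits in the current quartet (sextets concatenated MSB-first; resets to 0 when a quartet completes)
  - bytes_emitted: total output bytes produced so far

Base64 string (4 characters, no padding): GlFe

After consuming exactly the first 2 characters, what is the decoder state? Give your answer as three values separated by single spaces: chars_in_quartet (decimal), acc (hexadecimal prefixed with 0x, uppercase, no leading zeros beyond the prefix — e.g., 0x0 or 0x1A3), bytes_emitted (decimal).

Answer: 2 0x1A5 0

Derivation:
After char 0 ('G'=6): chars_in_quartet=1 acc=0x6 bytes_emitted=0
After char 1 ('l'=37): chars_in_quartet=2 acc=0x1A5 bytes_emitted=0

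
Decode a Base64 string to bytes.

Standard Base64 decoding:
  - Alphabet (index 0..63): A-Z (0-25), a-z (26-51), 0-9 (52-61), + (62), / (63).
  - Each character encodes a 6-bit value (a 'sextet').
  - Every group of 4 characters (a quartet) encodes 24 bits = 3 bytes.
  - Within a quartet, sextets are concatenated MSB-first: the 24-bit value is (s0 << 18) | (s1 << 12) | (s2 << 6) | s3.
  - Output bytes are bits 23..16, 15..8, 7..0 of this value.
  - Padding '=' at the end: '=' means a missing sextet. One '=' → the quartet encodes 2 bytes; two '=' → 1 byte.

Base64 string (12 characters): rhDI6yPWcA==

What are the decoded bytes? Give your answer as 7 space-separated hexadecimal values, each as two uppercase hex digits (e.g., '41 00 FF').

Answer: AE 10 C8 EB 23 D6 70

Derivation:
After char 0 ('r'=43): chars_in_quartet=1 acc=0x2B bytes_emitted=0
After char 1 ('h'=33): chars_in_quartet=2 acc=0xAE1 bytes_emitted=0
After char 2 ('D'=3): chars_in_quartet=3 acc=0x2B843 bytes_emitted=0
After char 3 ('I'=8): chars_in_quartet=4 acc=0xAE10C8 -> emit AE 10 C8, reset; bytes_emitted=3
After char 4 ('6'=58): chars_in_quartet=1 acc=0x3A bytes_emitted=3
After char 5 ('y'=50): chars_in_quartet=2 acc=0xEB2 bytes_emitted=3
After char 6 ('P'=15): chars_in_quartet=3 acc=0x3AC8F bytes_emitted=3
After char 7 ('W'=22): chars_in_quartet=4 acc=0xEB23D6 -> emit EB 23 D6, reset; bytes_emitted=6
After char 8 ('c'=28): chars_in_quartet=1 acc=0x1C bytes_emitted=6
After char 9 ('A'=0): chars_in_quartet=2 acc=0x700 bytes_emitted=6
Padding '==': partial quartet acc=0x700 -> emit 70; bytes_emitted=7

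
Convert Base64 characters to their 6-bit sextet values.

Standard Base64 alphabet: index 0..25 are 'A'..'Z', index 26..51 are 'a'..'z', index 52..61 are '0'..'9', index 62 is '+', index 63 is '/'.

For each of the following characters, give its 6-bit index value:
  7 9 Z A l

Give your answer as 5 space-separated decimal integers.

Answer: 59 61 25 0 37

Derivation:
'7': 0..9 range, 52 + ord('7') − ord('0') = 59
'9': 0..9 range, 52 + ord('9') − ord('0') = 61
'Z': A..Z range, ord('Z') − ord('A') = 25
'A': A..Z range, ord('A') − ord('A') = 0
'l': a..z range, 26 + ord('l') − ord('a') = 37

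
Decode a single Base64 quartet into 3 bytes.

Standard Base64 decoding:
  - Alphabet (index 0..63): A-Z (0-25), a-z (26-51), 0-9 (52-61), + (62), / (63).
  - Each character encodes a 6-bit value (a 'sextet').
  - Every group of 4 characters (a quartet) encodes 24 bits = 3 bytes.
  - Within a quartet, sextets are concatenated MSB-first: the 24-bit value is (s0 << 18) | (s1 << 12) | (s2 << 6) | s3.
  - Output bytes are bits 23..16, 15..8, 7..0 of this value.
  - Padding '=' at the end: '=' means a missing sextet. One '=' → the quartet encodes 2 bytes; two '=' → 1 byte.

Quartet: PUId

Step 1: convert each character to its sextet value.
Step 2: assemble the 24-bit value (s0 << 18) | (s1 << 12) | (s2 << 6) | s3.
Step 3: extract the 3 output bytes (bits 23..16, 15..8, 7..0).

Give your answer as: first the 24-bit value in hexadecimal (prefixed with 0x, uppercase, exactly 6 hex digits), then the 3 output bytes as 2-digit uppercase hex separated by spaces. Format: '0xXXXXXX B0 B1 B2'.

Answer: 0x3D421D 3D 42 1D

Derivation:
Sextets: P=15, U=20, I=8, d=29
24-bit: (15<<18) | (20<<12) | (8<<6) | 29
      = 0x3C0000 | 0x014000 | 0x000200 | 0x00001D
      = 0x3D421D
Bytes: (v>>16)&0xFF=3D, (v>>8)&0xFF=42, v&0xFF=1D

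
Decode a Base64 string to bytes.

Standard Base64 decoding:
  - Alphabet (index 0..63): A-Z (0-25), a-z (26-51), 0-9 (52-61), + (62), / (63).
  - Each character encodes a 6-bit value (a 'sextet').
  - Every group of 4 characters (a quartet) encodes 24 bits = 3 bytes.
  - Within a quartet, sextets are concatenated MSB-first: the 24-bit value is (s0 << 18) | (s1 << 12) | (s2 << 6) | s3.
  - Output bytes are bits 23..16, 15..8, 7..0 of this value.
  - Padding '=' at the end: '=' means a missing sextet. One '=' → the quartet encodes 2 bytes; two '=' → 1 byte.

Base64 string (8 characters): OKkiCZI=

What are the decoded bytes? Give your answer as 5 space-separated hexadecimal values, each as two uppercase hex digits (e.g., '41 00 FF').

After char 0 ('O'=14): chars_in_quartet=1 acc=0xE bytes_emitted=0
After char 1 ('K'=10): chars_in_quartet=2 acc=0x38A bytes_emitted=0
After char 2 ('k'=36): chars_in_quartet=3 acc=0xE2A4 bytes_emitted=0
After char 3 ('i'=34): chars_in_quartet=4 acc=0x38A922 -> emit 38 A9 22, reset; bytes_emitted=3
After char 4 ('C'=2): chars_in_quartet=1 acc=0x2 bytes_emitted=3
After char 5 ('Z'=25): chars_in_quartet=2 acc=0x99 bytes_emitted=3
After char 6 ('I'=8): chars_in_quartet=3 acc=0x2648 bytes_emitted=3
Padding '=': partial quartet acc=0x2648 -> emit 09 92; bytes_emitted=5

Answer: 38 A9 22 09 92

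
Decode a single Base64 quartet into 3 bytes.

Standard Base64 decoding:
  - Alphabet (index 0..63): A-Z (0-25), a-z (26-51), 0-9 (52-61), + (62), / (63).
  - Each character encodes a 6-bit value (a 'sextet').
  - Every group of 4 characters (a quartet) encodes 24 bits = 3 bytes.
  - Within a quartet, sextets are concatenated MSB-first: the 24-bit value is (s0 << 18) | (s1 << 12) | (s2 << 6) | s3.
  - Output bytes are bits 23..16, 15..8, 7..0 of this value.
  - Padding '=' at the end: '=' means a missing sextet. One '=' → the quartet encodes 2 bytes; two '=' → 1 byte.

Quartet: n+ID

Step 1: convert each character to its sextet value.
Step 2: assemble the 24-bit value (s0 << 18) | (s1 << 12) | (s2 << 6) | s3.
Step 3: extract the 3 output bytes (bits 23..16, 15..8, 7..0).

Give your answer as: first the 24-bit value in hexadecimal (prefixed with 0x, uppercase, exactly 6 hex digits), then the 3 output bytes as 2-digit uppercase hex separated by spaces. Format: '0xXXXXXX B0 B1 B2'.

Sextets: n=39, +=62, I=8, D=3
24-bit: (39<<18) | (62<<12) | (8<<6) | 3
      = 0x9C0000 | 0x03E000 | 0x000200 | 0x000003
      = 0x9FE203
Bytes: (v>>16)&0xFF=9F, (v>>8)&0xFF=E2, v&0xFF=03

Answer: 0x9FE203 9F E2 03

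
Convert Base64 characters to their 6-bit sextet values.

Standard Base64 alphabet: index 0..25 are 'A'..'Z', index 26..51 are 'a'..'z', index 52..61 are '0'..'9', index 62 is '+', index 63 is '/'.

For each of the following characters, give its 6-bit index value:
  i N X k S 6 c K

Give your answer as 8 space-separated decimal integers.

Answer: 34 13 23 36 18 58 28 10

Derivation:
'i': a..z range, 26 + ord('i') − ord('a') = 34
'N': A..Z range, ord('N') − ord('A') = 13
'X': A..Z range, ord('X') − ord('A') = 23
'k': a..z range, 26 + ord('k') − ord('a') = 36
'S': A..Z range, ord('S') − ord('A') = 18
'6': 0..9 range, 52 + ord('6') − ord('0') = 58
'c': a..z range, 26 + ord('c') − ord('a') = 28
'K': A..Z range, ord('K') − ord('A') = 10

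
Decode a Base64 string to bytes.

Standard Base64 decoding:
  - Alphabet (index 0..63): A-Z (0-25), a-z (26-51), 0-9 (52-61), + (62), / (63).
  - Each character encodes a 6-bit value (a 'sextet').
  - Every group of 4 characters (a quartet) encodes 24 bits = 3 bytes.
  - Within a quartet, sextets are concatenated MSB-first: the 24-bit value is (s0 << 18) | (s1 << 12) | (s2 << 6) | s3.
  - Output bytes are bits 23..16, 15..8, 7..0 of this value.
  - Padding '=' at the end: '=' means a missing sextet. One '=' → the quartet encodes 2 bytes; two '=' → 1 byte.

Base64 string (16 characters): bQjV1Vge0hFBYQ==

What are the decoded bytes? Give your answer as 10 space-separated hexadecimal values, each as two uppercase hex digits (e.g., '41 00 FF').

After char 0 ('b'=27): chars_in_quartet=1 acc=0x1B bytes_emitted=0
After char 1 ('Q'=16): chars_in_quartet=2 acc=0x6D0 bytes_emitted=0
After char 2 ('j'=35): chars_in_quartet=3 acc=0x1B423 bytes_emitted=0
After char 3 ('V'=21): chars_in_quartet=4 acc=0x6D08D5 -> emit 6D 08 D5, reset; bytes_emitted=3
After char 4 ('1'=53): chars_in_quartet=1 acc=0x35 bytes_emitted=3
After char 5 ('V'=21): chars_in_quartet=2 acc=0xD55 bytes_emitted=3
After char 6 ('g'=32): chars_in_quartet=3 acc=0x35560 bytes_emitted=3
After char 7 ('e'=30): chars_in_quartet=4 acc=0xD5581E -> emit D5 58 1E, reset; bytes_emitted=6
After char 8 ('0'=52): chars_in_quartet=1 acc=0x34 bytes_emitted=6
After char 9 ('h'=33): chars_in_quartet=2 acc=0xD21 bytes_emitted=6
After char 10 ('F'=5): chars_in_quartet=3 acc=0x34845 bytes_emitted=6
After char 11 ('B'=1): chars_in_quartet=4 acc=0xD21141 -> emit D2 11 41, reset; bytes_emitted=9
After char 12 ('Y'=24): chars_in_quartet=1 acc=0x18 bytes_emitted=9
After char 13 ('Q'=16): chars_in_quartet=2 acc=0x610 bytes_emitted=9
Padding '==': partial quartet acc=0x610 -> emit 61; bytes_emitted=10

Answer: 6D 08 D5 D5 58 1E D2 11 41 61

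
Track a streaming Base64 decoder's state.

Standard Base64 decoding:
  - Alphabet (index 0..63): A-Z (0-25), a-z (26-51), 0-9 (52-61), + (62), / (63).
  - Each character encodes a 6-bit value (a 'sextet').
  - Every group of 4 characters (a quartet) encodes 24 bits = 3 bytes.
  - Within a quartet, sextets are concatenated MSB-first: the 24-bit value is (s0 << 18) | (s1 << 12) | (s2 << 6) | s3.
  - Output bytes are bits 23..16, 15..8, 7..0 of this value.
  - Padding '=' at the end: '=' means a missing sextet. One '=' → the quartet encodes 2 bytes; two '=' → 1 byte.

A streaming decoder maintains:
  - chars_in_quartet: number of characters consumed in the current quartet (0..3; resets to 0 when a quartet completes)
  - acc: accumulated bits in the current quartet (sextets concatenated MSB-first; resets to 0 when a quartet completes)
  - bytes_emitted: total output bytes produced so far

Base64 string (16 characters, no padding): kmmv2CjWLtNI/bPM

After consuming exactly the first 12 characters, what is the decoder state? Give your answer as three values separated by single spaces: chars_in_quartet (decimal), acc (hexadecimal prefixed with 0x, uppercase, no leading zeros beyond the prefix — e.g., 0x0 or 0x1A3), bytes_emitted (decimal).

After char 0 ('k'=36): chars_in_quartet=1 acc=0x24 bytes_emitted=0
After char 1 ('m'=38): chars_in_quartet=2 acc=0x926 bytes_emitted=0
After char 2 ('m'=38): chars_in_quartet=3 acc=0x249A6 bytes_emitted=0
After char 3 ('v'=47): chars_in_quartet=4 acc=0x9269AF -> emit 92 69 AF, reset; bytes_emitted=3
After char 4 ('2'=54): chars_in_quartet=1 acc=0x36 bytes_emitted=3
After char 5 ('C'=2): chars_in_quartet=2 acc=0xD82 bytes_emitted=3
After char 6 ('j'=35): chars_in_quartet=3 acc=0x360A3 bytes_emitted=3
After char 7 ('W'=22): chars_in_quartet=4 acc=0xD828D6 -> emit D8 28 D6, reset; bytes_emitted=6
After char 8 ('L'=11): chars_in_quartet=1 acc=0xB bytes_emitted=6
After char 9 ('t'=45): chars_in_quartet=2 acc=0x2ED bytes_emitted=6
After char 10 ('N'=13): chars_in_quartet=3 acc=0xBB4D bytes_emitted=6
After char 11 ('I'=8): chars_in_quartet=4 acc=0x2ED348 -> emit 2E D3 48, reset; bytes_emitted=9

Answer: 0 0x0 9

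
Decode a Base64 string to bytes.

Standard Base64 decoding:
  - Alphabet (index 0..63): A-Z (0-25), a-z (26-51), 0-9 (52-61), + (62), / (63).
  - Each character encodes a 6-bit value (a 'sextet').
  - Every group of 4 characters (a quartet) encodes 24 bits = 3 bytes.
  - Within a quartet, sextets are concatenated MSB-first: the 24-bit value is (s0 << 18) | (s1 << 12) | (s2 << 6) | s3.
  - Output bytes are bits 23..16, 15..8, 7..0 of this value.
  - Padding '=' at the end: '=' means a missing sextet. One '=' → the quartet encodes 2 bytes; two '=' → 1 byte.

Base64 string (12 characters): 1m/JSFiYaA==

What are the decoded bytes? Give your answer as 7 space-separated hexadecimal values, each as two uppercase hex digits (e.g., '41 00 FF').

Answer: D6 6F C9 48 58 98 68

Derivation:
After char 0 ('1'=53): chars_in_quartet=1 acc=0x35 bytes_emitted=0
After char 1 ('m'=38): chars_in_quartet=2 acc=0xD66 bytes_emitted=0
After char 2 ('/'=63): chars_in_quartet=3 acc=0x359BF bytes_emitted=0
After char 3 ('J'=9): chars_in_quartet=4 acc=0xD66FC9 -> emit D6 6F C9, reset; bytes_emitted=3
After char 4 ('S'=18): chars_in_quartet=1 acc=0x12 bytes_emitted=3
After char 5 ('F'=5): chars_in_quartet=2 acc=0x485 bytes_emitted=3
After char 6 ('i'=34): chars_in_quartet=3 acc=0x12162 bytes_emitted=3
After char 7 ('Y'=24): chars_in_quartet=4 acc=0x485898 -> emit 48 58 98, reset; bytes_emitted=6
After char 8 ('a'=26): chars_in_quartet=1 acc=0x1A bytes_emitted=6
After char 9 ('A'=0): chars_in_quartet=2 acc=0x680 bytes_emitted=6
Padding '==': partial quartet acc=0x680 -> emit 68; bytes_emitted=7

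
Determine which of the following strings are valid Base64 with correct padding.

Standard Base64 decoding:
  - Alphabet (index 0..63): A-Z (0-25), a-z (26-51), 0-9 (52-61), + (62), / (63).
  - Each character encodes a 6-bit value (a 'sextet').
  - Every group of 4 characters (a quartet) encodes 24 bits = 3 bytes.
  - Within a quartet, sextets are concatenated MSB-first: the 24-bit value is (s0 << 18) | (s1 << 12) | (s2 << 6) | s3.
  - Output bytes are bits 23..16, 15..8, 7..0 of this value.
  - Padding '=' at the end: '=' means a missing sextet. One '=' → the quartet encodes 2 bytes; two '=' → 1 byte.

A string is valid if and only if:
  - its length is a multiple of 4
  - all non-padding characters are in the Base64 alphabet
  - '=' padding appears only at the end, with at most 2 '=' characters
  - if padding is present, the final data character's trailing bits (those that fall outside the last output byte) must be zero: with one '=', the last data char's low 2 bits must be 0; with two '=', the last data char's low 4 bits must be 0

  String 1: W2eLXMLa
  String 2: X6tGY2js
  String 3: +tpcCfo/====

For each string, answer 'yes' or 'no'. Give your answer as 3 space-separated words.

String 1: 'W2eLXMLa' → valid
String 2: 'X6tGY2js' → valid
String 3: '+tpcCfo/====' → invalid (4 pad chars (max 2))

Answer: yes yes no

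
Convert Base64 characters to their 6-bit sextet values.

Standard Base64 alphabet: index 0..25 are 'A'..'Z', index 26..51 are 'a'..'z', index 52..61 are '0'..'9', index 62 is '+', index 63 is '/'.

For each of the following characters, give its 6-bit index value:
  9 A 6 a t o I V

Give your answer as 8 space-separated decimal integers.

Answer: 61 0 58 26 45 40 8 21

Derivation:
'9': 0..9 range, 52 + ord('9') − ord('0') = 61
'A': A..Z range, ord('A') − ord('A') = 0
'6': 0..9 range, 52 + ord('6') − ord('0') = 58
'a': a..z range, 26 + ord('a') − ord('a') = 26
't': a..z range, 26 + ord('t') − ord('a') = 45
'o': a..z range, 26 + ord('o') − ord('a') = 40
'I': A..Z range, ord('I') − ord('A') = 8
'V': A..Z range, ord('V') − ord('A') = 21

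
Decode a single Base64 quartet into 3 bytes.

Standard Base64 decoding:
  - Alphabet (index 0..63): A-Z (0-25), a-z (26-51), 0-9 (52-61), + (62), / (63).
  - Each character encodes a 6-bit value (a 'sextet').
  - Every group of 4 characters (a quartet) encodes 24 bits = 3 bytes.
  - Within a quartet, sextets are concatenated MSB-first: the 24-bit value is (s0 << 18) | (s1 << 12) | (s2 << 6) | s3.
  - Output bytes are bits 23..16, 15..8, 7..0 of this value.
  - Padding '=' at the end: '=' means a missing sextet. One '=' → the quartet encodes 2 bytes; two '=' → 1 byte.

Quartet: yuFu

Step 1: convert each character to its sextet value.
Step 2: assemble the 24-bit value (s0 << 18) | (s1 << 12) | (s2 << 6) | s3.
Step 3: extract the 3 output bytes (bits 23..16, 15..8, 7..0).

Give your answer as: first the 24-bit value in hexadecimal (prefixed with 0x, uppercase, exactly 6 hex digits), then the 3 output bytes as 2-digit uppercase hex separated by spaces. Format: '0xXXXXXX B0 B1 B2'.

Answer: 0xCAE16E CA E1 6E

Derivation:
Sextets: y=50, u=46, F=5, u=46
24-bit: (50<<18) | (46<<12) | (5<<6) | 46
      = 0xC80000 | 0x02E000 | 0x000140 | 0x00002E
      = 0xCAE16E
Bytes: (v>>16)&0xFF=CA, (v>>8)&0xFF=E1, v&0xFF=6E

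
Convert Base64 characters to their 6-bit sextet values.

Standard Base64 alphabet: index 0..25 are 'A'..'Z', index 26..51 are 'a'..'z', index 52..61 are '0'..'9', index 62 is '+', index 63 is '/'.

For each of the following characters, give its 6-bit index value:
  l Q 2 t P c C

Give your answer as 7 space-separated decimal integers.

Answer: 37 16 54 45 15 28 2

Derivation:
'l': a..z range, 26 + ord('l') − ord('a') = 37
'Q': A..Z range, ord('Q') − ord('A') = 16
'2': 0..9 range, 52 + ord('2') − ord('0') = 54
't': a..z range, 26 + ord('t') − ord('a') = 45
'P': A..Z range, ord('P') − ord('A') = 15
'c': a..z range, 26 + ord('c') − ord('a') = 28
'C': A..Z range, ord('C') − ord('A') = 2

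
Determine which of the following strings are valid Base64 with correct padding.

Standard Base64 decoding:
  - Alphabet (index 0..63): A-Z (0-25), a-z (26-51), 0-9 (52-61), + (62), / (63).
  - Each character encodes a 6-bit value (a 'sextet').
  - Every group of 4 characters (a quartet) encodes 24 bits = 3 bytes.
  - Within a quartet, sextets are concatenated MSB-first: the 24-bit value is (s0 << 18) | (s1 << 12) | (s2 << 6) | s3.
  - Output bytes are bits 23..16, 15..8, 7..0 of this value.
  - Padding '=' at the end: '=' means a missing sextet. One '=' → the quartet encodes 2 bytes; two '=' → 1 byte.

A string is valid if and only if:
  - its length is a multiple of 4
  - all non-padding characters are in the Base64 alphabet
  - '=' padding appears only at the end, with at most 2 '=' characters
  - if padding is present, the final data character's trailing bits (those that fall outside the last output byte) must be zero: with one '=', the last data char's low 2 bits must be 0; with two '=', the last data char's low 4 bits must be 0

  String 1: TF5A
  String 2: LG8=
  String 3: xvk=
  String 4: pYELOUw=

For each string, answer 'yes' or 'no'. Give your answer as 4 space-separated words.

Answer: yes yes yes yes

Derivation:
String 1: 'TF5A' → valid
String 2: 'LG8=' → valid
String 3: 'xvk=' → valid
String 4: 'pYELOUw=' → valid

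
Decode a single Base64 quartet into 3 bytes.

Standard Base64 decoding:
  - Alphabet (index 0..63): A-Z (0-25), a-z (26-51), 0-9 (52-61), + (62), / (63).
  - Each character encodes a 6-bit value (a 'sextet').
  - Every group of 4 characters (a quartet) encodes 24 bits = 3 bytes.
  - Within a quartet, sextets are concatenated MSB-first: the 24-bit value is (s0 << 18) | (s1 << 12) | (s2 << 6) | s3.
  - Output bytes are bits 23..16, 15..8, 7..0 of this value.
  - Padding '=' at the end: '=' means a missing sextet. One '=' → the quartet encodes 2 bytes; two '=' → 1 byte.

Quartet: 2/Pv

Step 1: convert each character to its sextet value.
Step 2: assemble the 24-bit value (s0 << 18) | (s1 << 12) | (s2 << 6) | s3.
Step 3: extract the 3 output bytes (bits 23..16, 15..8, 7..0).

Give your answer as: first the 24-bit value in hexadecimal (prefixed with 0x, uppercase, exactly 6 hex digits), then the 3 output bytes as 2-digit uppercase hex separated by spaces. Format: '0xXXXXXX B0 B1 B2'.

Sextets: 2=54, /=63, P=15, v=47
24-bit: (54<<18) | (63<<12) | (15<<6) | 47
      = 0xD80000 | 0x03F000 | 0x0003C0 | 0x00002F
      = 0xDBF3EF
Bytes: (v>>16)&0xFF=DB, (v>>8)&0xFF=F3, v&0xFF=EF

Answer: 0xDBF3EF DB F3 EF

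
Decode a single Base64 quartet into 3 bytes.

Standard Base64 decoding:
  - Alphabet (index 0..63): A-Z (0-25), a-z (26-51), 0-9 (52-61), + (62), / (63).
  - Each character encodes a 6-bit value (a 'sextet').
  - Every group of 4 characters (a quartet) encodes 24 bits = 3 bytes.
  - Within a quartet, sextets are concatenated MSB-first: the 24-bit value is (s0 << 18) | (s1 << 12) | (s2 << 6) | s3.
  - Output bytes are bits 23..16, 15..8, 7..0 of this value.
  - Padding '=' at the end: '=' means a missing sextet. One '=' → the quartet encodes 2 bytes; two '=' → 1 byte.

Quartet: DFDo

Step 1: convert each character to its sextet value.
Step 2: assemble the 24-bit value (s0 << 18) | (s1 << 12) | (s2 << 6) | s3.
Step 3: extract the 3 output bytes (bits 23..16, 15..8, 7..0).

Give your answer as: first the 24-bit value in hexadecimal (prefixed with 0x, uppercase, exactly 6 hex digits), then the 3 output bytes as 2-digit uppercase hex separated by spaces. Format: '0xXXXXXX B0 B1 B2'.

Answer: 0x0C50E8 0C 50 E8

Derivation:
Sextets: D=3, F=5, D=3, o=40
24-bit: (3<<18) | (5<<12) | (3<<6) | 40
      = 0x0C0000 | 0x005000 | 0x0000C0 | 0x000028
      = 0x0C50E8
Bytes: (v>>16)&0xFF=0C, (v>>8)&0xFF=50, v&0xFF=E8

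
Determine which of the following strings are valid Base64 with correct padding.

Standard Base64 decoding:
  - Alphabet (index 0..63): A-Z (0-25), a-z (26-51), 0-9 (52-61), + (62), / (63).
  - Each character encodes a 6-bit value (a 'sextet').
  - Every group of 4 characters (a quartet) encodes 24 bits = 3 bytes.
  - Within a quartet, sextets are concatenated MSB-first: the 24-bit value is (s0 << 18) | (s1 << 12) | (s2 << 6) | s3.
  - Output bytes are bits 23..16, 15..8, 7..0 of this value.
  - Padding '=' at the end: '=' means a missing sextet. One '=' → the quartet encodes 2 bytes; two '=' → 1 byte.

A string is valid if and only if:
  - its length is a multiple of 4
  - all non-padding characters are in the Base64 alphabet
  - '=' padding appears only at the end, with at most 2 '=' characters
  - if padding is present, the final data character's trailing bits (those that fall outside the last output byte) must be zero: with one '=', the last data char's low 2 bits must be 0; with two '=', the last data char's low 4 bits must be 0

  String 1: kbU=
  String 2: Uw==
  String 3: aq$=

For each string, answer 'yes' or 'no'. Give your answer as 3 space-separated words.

Answer: yes yes no

Derivation:
String 1: 'kbU=' → valid
String 2: 'Uw==' → valid
String 3: 'aq$=' → invalid (bad char(s): ['$'])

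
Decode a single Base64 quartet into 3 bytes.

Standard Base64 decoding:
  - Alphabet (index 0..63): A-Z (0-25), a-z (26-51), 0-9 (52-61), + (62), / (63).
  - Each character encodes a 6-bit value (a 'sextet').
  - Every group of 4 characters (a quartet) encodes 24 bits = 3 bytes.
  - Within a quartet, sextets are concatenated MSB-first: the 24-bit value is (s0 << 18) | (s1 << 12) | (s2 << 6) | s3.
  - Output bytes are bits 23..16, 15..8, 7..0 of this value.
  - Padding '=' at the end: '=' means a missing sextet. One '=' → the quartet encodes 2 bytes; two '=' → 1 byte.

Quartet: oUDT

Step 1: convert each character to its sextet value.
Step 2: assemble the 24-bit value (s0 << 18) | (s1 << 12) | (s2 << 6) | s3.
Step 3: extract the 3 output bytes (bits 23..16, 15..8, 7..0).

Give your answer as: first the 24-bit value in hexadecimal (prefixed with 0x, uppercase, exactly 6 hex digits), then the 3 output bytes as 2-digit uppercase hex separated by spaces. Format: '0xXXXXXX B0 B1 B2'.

Answer: 0xA140D3 A1 40 D3

Derivation:
Sextets: o=40, U=20, D=3, T=19
24-bit: (40<<18) | (20<<12) | (3<<6) | 19
      = 0xA00000 | 0x014000 | 0x0000C0 | 0x000013
      = 0xA140D3
Bytes: (v>>16)&0xFF=A1, (v>>8)&0xFF=40, v&0xFF=D3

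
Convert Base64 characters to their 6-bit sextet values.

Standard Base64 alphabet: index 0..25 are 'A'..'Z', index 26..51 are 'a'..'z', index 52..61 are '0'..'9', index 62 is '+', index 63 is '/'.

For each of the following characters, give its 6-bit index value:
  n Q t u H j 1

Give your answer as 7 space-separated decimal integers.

'n': a..z range, 26 + ord('n') − ord('a') = 39
'Q': A..Z range, ord('Q') − ord('A') = 16
't': a..z range, 26 + ord('t') − ord('a') = 45
'u': a..z range, 26 + ord('u') − ord('a') = 46
'H': A..Z range, ord('H') − ord('A') = 7
'j': a..z range, 26 + ord('j') − ord('a') = 35
'1': 0..9 range, 52 + ord('1') − ord('0') = 53

Answer: 39 16 45 46 7 35 53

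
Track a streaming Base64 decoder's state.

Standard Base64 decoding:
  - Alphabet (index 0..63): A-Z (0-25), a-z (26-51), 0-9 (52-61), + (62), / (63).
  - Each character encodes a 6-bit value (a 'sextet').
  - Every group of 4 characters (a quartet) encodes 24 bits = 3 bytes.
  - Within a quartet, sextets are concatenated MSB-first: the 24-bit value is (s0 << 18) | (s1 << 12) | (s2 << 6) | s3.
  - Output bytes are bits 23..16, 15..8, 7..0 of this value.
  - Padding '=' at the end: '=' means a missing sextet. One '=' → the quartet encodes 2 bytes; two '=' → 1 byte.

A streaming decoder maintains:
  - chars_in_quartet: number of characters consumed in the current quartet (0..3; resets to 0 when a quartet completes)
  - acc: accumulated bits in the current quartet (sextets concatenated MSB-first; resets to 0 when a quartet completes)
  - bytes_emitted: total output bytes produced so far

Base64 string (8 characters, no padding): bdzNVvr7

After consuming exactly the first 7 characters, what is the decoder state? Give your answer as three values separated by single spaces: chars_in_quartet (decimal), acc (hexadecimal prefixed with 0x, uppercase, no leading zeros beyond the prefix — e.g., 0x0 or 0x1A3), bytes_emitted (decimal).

After char 0 ('b'=27): chars_in_quartet=1 acc=0x1B bytes_emitted=0
After char 1 ('d'=29): chars_in_quartet=2 acc=0x6DD bytes_emitted=0
After char 2 ('z'=51): chars_in_quartet=3 acc=0x1B773 bytes_emitted=0
After char 3 ('N'=13): chars_in_quartet=4 acc=0x6DDCCD -> emit 6D DC CD, reset; bytes_emitted=3
After char 4 ('V'=21): chars_in_quartet=1 acc=0x15 bytes_emitted=3
After char 5 ('v'=47): chars_in_quartet=2 acc=0x56F bytes_emitted=3
After char 6 ('r'=43): chars_in_quartet=3 acc=0x15BEB bytes_emitted=3

Answer: 3 0x15BEB 3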